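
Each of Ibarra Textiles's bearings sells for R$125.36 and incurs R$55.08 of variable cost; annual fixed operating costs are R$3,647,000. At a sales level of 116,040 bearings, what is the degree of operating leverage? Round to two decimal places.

Contribution at this volume is 116,040 × R$70.28 = R$8,155,291.20.
Operating income = contribution − fixed costs = R$8,155,291.20 − R$3,647,000 = R$4,508,291.20.
So DOL = total CM / EBIT = R$8,155,291.20 / R$4,508,291.20 = 1.8090.

1.81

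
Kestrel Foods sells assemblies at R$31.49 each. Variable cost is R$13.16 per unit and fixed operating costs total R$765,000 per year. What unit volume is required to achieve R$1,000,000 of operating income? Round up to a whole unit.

Each unit contributes R$31.49 − R$13.16 = R$18.33.
Required volume = (fixed costs + target profit) ÷ CM = (R$765,000 + R$1,000,000) ÷ R$18.33 = 96,290.23, so 96,291 assemblies.

96,291 assemblies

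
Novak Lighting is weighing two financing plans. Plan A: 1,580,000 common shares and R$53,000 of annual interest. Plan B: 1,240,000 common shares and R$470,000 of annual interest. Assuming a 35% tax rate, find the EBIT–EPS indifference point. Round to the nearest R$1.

R$1,990,824

Set EPS_A = EPS_B: (EBIT − R$53,000)(1 − 0.35) ÷ 1,580,000 = (EBIT − R$470,000)(1 − 0.35) ÷ 1,240,000.
The (1 − t) factor cancels: (EBIT − 53,000) × 1,240,000 = (EBIT − 470,000) × 1,580,000.
Solving, EBIT = (470,000·1,580,000 − 53,000·1,240,000) / (1,580,000 − 1,240,000) = 676,880,000,000 / 340,000 = 1,990,823.53.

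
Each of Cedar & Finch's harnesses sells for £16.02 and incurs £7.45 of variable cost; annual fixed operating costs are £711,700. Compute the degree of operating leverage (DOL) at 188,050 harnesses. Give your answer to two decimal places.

1.79

At 188,050 units, contribution = 188,050 × £8.57 = £1,611,588.50.
Operating income = contribution − fixed costs = £1,611,588.50 − £711,700 = £899,888.50.
DOL = contribution ÷ EBIT = £1,611,588.50 ÷ £899,888.50 = 1.7909.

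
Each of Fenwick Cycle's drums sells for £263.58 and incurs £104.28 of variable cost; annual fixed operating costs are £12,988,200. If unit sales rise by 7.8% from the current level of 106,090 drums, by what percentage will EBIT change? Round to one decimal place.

Total contribution margin = 106,090 × £159.30 = £16,900,137.00.
Operating income = contribution − fixed costs = £16,900,137.00 − £12,988,200 = £3,911,937.00.
DOL = contribution ÷ EBIT = £16,900,137.00 ÷ £3,911,937.00 = 4.3201.
Operating income changes by 4.3201 × +7.8% = +33.7%.

+33.7%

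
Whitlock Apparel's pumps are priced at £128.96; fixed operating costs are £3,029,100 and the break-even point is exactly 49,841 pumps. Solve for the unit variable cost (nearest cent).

£68.18

Contribution per unit must be FC / Q = £3,029,100 / 49,841 = £60.7753.
Hence VC = price − CM = £128.96 − £60.7753 = £68.18.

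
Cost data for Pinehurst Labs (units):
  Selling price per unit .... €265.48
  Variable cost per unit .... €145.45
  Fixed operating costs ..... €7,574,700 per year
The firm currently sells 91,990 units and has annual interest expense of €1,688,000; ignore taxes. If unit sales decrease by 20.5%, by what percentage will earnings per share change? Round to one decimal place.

Total contribution margin = 91,990 × €120.03 = €11,041,559.70.
Subtracting fixed costs: EBIT = €11,041,559.70 − €7,574,700 = €3,466,859.70.
Interest = €1,688,000.00, so EBIT − I = €1,778,859.70.
DCL = total CM / (EBIT − I) = €11,041,559.70 / €1,778,859.70 = 6.2071.
%ΔEPS = DCL × %ΔSales = 6.2071 × -20.5% = -127.2%.

-127.2%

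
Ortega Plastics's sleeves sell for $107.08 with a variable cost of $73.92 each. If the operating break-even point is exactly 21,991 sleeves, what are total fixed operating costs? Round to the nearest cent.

Contribution margin per unit = $107.08 − $73.92 = $33.16.
Since BE = FC / CM, FC = 21,991 × $33.16 = $729,221.56.

$729,221.56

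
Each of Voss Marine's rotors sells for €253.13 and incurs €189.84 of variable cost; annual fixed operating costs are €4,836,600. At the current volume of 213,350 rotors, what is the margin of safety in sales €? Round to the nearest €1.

Unit CM = price − variable cost = €253.13 − €189.84 = €63.29. Break-even units = €4,836,600 ÷ €63.29 = 76,419.66; break-even revenue = 76,419.66 × €253.13 = €19,344,107.41.
Current sales = 213,350 × €253.13 = €54,005,285.50.
Margin of safety = €54,005,285.50 − €19,344,107.41 = €34,661,178.

€34,661,178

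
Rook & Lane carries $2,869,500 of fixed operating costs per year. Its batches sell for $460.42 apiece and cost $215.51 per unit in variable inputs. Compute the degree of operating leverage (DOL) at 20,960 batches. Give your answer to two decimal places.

At 20,960 units, contribution = 20,960 × $244.91 = $5,133,313.60.
Operating income = contribution − fixed costs = $5,133,313.60 − $2,869,500 = $2,263,813.60.
DOL = contribution ÷ EBIT = $5,133,313.60 ÷ $2,263,813.60 = 2.2676.

2.27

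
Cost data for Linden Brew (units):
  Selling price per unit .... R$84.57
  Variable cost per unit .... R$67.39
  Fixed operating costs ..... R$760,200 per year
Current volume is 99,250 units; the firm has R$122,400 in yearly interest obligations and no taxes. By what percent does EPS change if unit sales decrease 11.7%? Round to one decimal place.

-24.3%

Contribution at this volume is 99,250 × R$17.18 = R$1,705,115.00.
Subtracting fixed costs: EBIT = R$1,705,115.00 − R$760,200 = R$944,915.00.
Interest = R$122,400.00, so EBIT − I = R$822,515.00.
DCL = total CM / (EBIT − I) = R$1,705,115.00 / R$822,515.00 = 2.0731.
%ΔEPS = DCL × %ΔSales = 2.0731 × -11.7% = -24.3%.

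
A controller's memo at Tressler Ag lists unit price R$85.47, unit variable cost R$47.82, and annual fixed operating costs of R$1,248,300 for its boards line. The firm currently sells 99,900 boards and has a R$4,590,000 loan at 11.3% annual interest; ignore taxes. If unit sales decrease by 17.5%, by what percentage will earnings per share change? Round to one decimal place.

-33.0%

At 99,900 units, contribution = 99,900 × R$37.65 = R$3,761,235.00.
Subtracting fixed costs: EBIT = R$3,761,235.00 − R$1,248,300 = R$2,512,935.00.
After interest of R$518,670.00, pre-tax earnings = R$1,994,265.00.
DCL = total CM / (EBIT − I) = R$3,761,235.00 / R$1,994,265.00 = 1.8860.
%ΔEPS = DCL × %ΔSales = 1.8860 × -17.5% = -33.0%.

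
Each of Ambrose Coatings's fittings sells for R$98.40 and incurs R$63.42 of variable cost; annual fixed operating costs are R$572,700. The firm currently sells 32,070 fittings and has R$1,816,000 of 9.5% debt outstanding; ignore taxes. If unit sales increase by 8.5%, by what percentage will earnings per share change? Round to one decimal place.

+25.3%

At 32,070 units, contribution = 32,070 × R$34.98 = R$1,121,808.60.
Subtracting fixed costs: EBIT = R$1,121,808.60 − R$572,700 = R$549,108.60.
After interest of R$172,520.00, pre-tax earnings = R$376,588.60.
Degree of combined leverage = contribution ÷ (EBIT − I) = R$1,121,808.60 ÷ R$376,588.60 = 2.9789.
EPS therefore changes by 2.9789 × (+8.5%) = +25.3%.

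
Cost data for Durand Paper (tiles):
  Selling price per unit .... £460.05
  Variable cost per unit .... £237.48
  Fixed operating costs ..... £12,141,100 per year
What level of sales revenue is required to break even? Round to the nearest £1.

£25,095,534

CM per unit = £460.05 − £237.48 = £222.57; CM ratio = £222.57 / £460.05 = 0.4838.
Break-even revenue = fixed costs × price ÷ CM = £12,141,100 × £460.05 ÷ £222.57 = £25,095,534.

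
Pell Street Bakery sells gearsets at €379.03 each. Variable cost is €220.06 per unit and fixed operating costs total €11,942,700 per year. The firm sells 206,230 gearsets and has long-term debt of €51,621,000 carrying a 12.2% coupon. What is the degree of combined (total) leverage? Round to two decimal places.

At 206,230 units, contribution = 206,230 × €158.97 = €32,784,383.10.
Subtracting fixed costs: EBIT = €32,784,383.10 − €11,942,700 = €20,841,683.10. Interest = €6,297,762.00, so EBIT − I = €14,543,921.10.
DCL = contribution ÷ (EBIT − I) = €32,784,383.10 ÷ €14,543,921.10 = 2.2542.

2.25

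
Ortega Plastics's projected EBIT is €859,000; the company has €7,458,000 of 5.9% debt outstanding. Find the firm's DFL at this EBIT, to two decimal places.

2.05

Interest = €440,022.00.
DFL = EBIT ÷ (EBIT − I) = €859,000 ÷ (€859,000 − €440,022.00) = €859,000 ÷ €418,978.00 = 2.0502.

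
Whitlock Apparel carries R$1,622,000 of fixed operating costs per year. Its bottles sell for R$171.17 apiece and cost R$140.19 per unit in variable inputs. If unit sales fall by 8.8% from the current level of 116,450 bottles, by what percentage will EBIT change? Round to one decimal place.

-16.0%

Contribution at this volume is 116,450 × R$30.98 = R$3,607,621.00.
Subtracting fixed costs: EBIT = R$3,607,621.00 − R$1,622,000 = R$1,985,621.00.
So DOL = total CM / EBIT = R$3,607,621.00 / R$1,985,621.00 = 1.8169.
%ΔEBIT = DOL × %ΔSales = 1.8169 × -8.8% = -16.0%.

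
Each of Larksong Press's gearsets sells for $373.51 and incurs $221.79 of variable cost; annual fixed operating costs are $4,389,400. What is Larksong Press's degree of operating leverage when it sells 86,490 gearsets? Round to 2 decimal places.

At 86,490 units, contribution = 86,490 × $151.72 = $13,122,262.80.
EBIT = $13,122,262.80 − $4,389,400 = $8,732,862.80.
Degree of operating leverage = $13,122,262.80 / $8,732,862.80 = 1.5026.

1.50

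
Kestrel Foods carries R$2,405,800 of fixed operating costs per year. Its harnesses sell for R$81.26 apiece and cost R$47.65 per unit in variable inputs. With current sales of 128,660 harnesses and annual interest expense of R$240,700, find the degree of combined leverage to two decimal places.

2.58

At 128,660 units, contribution = 128,660 × R$33.61 = R$4,324,262.60.
Operating income = contribution − fixed costs = R$4,324,262.60 − R$2,405,800 = R$1,918,462.60. Interest = R$240,700.00, so EBIT − I = R$1,677,762.60.
Degree of total leverage = total CM / (EBIT − interest) = R$4,324,262.60 / R$1,677,762.60 = 2.5774.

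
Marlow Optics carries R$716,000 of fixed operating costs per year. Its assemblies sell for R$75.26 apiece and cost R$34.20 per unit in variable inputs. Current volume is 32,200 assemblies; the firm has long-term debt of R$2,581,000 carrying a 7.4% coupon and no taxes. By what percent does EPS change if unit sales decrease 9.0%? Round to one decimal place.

At 32,200 units, contribution = 32,200 × R$41.06 = R$1,322,132.00.
Subtracting fixed costs: EBIT = R$1,322,132.00 − R$716,000 = R$606,132.00.
Interest = R$190,994.00, so EBIT − I = R$415,138.00.
Degree of combined leverage = contribution ÷ (EBIT − I) = R$1,322,132.00 ÷ R$415,138.00 = 3.1848.
%ΔEPS = DCL × %ΔSales = 3.1848 × -9.0% = -28.7%.

-28.7%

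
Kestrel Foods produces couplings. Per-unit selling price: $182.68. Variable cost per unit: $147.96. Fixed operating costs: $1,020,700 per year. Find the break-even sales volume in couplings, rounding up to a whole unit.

29,399 couplings

Unit CM = price − variable cost = $182.68 − $147.96 = $34.72.
Break-even Q = $1,020,700 / $34.72 = 29,398.04 → 29,399 couplings.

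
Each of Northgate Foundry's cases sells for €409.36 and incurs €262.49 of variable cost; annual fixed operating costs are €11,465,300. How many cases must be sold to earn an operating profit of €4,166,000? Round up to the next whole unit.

Contribution margin per unit = €409.36 − €262.49 = €146.87.
Units = (FC + target) / CM = (€11,465,300 + €4,166,000) / €146.87 = 106,429.50, so 106,430 cases.

106,430 cases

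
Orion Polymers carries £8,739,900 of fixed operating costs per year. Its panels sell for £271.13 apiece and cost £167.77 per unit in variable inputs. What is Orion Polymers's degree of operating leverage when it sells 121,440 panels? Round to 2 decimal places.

3.29

At 121,440 units, contribution = 121,440 × £103.36 = £12,552,038.40.
Subtracting fixed costs: EBIT = £12,552,038.40 − £8,739,900 = £3,812,138.40.
So DOL = total CM / EBIT = £12,552,038.40 / £3,812,138.40 = 3.2927.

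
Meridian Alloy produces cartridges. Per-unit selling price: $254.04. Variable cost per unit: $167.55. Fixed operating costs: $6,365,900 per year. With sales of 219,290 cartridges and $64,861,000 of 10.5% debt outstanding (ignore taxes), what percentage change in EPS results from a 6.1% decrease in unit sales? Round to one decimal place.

-20.0%

At 219,290 units, contribution = 219,290 × $86.49 = $18,966,392.10.
EBIT = $18,966,392.10 − $6,365,900 = $12,600,492.10.
Interest = $6,810,405.00, so EBIT − I = $5,790,087.10.
DCL = total CM / (EBIT − I) = $18,966,392.10 / $5,790,087.10 = 3.2757.
%ΔEPS = DCL × %ΔSales = 3.2757 × -6.1% = -20.0%.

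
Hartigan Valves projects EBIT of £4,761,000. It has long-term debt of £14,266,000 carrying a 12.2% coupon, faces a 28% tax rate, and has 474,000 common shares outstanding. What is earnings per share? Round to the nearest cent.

£4.59

Interest = £1,740,452.00, so EBT = £4,761,000 − £1,740,452.00 = £3,020,548.00.
Net income = £3,020,548.00 × (1 − 0.28) = £2,174,794.56.
EPS = £2,174,794.56 ÷ 474,000 = £4.59.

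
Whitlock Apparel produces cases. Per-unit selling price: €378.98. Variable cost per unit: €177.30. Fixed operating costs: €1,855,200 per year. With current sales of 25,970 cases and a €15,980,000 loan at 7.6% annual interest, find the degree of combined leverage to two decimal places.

2.42

At 25,970 units, contribution = 25,970 × €201.68 = €5,237,629.60.
Subtracting fixed costs: EBIT = €5,237,629.60 − €1,855,200 = €3,382,429.60. Interest = €1,214,480.00, so EBIT − I = €2,167,949.60.
Degree of total leverage = total CM / (EBIT − interest) = €5,237,629.60 / €2,167,949.60 = 2.4159.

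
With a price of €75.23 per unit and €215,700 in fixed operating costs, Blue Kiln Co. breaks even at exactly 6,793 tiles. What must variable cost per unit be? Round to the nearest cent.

€43.48

Contribution per unit must be FC / Q = €215,700 / 6,793 = €31.7533.
Variable cost per unit = €75.23 − €31.7533 = €43.48.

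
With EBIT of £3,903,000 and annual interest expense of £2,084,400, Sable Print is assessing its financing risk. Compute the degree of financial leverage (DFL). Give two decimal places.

2.15

Interest = £2,084,400.00.
DFL = EBIT ÷ (EBIT − I) = £3,903,000 ÷ (£3,903,000 − £2,084,400.00) = £3,903,000 ÷ £1,818,600.00 = 2.1462.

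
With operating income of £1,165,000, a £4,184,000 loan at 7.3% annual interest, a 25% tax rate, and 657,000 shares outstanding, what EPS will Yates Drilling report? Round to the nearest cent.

£0.98

Interest = £305,432.00, so EBT = £1,165,000 − £305,432.00 = £859,568.00.
Net income = £859,568.00 × (1 − 0.25) = £644,676.00.
EPS = £644,676.00 ÷ 657,000 = £0.98.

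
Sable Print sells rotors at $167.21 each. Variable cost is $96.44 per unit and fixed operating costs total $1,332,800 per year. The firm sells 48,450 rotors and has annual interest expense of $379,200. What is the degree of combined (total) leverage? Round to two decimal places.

2.00

Contribution at this volume is 48,450 × $70.77 = $3,428,806.50.
Operating income = contribution − fixed costs = $3,428,806.50 − $1,332,800 = $2,096,006.50. Interest = $379,200.00.
DOL = $3,428,806.50 ÷ $2,096,006.50 = 1.6359; DFL = $2,096,006.50 ÷ $1,716,806.50 = 1.2209.
DCL = DOL × DFL = 1.6359 × 1.2209 = 1.9973.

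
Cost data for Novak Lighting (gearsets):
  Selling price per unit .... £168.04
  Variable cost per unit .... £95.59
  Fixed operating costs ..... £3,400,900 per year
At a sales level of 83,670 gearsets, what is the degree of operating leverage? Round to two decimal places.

2.28

Total contribution margin = 83,670 × £72.45 = £6,061,891.50.
EBIT = £6,061,891.50 − £3,400,900 = £2,660,991.50.
So DOL = total CM / EBIT = £6,061,891.50 / £2,660,991.50 = 2.2781.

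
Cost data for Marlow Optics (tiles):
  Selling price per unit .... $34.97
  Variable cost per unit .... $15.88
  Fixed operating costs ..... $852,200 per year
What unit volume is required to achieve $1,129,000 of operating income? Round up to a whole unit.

Unit CM = price − variable cost = $34.97 − $15.88 = $19.09.
Units = (FC + target) / CM = ($852,200 + $1,129,000) / $19.09 = 103,782.08, so 103,783 tiles.

103,783 tiles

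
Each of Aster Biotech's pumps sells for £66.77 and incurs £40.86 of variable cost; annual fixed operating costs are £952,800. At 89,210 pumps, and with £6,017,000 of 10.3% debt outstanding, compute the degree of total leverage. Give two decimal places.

3.13

Contribution at this volume is 89,210 × £25.91 = £2,311,431.10.
Subtracting fixed costs: EBIT = £2,311,431.10 − £952,800 = £1,358,631.10. Interest = £619,751.00, so EBIT − I = £738,880.10.
DCL = contribution ÷ (EBIT − I) = £2,311,431.10 ÷ £738,880.10 = 3.1283.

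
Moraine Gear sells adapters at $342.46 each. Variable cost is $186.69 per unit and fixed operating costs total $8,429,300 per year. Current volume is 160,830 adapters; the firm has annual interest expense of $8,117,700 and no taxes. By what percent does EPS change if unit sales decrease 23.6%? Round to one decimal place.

-69.5%

Contribution at this volume is 160,830 × $155.77 = $25,052,489.10.
Operating income = contribution − fixed costs = $25,052,489.10 − $8,429,300 = $16,623,189.10.
After interest of $8,117,700.00, pre-tax earnings = $8,505,489.10.
Degree of combined leverage = contribution ÷ (EBIT − I) = $25,052,489.10 ÷ $8,505,489.10 = 2.9454.
%ΔEPS = DCL × %ΔSales = 2.9454 × -23.6% = -69.5%.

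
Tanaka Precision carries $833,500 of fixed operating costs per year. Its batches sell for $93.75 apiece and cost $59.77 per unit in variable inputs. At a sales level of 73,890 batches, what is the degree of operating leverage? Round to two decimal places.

Total contribution margin = 73,890 × $33.98 = $2,510,782.20.
Operating income = contribution − fixed costs = $2,510,782.20 − $833,500 = $1,677,282.20.
So DOL = total CM / EBIT = $2,510,782.20 / $1,677,282.20 = 1.4969.

1.50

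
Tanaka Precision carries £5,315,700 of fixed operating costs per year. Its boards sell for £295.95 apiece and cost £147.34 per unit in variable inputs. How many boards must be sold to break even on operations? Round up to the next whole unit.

Each unit contributes £295.95 − £147.34 = £148.61.
Break-even Q = £5,315,700 / £148.61 = 35,769.46 → 35,770 boards.

35,770 boards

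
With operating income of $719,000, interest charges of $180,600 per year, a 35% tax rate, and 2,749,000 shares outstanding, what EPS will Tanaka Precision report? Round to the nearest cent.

$0.13

Pre-tax income = $719,000 − $180,600.00 = $538,400.00.
After tax at 35%: net income = $538,400.00 × 0.65 = $349,960.00.
Per share: $349,960.00 / 2,749,000 shares = $0.13.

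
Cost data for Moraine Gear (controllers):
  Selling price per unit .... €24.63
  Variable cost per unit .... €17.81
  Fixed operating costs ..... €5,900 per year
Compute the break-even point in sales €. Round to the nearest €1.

€21,307

Contribution margin per unit = €24.63 − €17.81 = €6.82, a CM ratio of €6.82 ÷ €24.63 = 0.2769.
Break-even revenue = fixed costs × price ÷ CM = €5,900 × €24.63 ÷ €6.82 = €21,307.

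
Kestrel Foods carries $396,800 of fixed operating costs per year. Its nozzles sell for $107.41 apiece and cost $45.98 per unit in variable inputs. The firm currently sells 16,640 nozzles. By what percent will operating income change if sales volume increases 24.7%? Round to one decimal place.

Contribution at this volume is 16,640 × $61.43 = $1,022,195.20.
EBIT = $1,022,195.20 − $396,800 = $625,395.20.
Degree of operating leverage = $1,022,195.20 / $625,395.20 = 1.6345.
So EBIT moves 1.6345 × (+24.7%) = +40.4%.

+40.4%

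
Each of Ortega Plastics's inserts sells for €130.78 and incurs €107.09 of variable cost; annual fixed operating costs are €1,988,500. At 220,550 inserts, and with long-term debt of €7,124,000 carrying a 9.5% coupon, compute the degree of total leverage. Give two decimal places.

2.04

At 220,550 units, contribution = 220,550 × €23.69 = €5,224,829.50.
Operating income = contribution − fixed costs = €5,224,829.50 − €1,988,500 = €3,236,329.50. Interest = €676,780.00, so EBIT − I = €2,559,549.50.
DCL = contribution ÷ (EBIT − I) = €5,224,829.50 ÷ €2,559,549.50 = 2.0413.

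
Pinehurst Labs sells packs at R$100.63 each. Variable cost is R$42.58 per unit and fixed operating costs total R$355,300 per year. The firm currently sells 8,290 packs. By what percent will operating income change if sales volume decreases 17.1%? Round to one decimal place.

-65.3%

Contribution at this volume is 8,290 × R$58.05 = R$481,234.50.
Subtracting fixed costs: EBIT = R$481,234.50 − R$355,300 = R$125,934.50.
DOL = contribution ÷ EBIT = R$481,234.50 ÷ R$125,934.50 = 3.8213.
Operating income changes by 3.8213 × -17.1% = -65.3%.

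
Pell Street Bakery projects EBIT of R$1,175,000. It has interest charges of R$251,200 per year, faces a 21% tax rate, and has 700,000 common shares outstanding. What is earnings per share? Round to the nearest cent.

Pre-tax income = R$1,175,000 − R$251,200.00 = R$923,800.00.
After tax at 21%: net income = R$923,800.00 × 0.79 = R$729,802.00.
Per share: R$729,802.00 / 700,000 shares = R$1.04.

R$1.04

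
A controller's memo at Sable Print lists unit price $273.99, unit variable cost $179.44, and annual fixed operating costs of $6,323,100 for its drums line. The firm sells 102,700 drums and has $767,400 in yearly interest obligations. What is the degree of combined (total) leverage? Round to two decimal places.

Total contribution margin = 102,700 × $94.55 = $9,710,285.00.
EBIT = $9,710,285.00 − $6,323,100 = $3,387,185.00. Interest = $767,400.00.
DOL = $9,710,285.00 ÷ $3,387,185.00 = 2.8668; DFL = $3,387,185.00 ÷ $2,619,785.00 = 1.2929.
DCL = DOL × DFL = 2.8668 × 1.2929 = 3.7065.

3.71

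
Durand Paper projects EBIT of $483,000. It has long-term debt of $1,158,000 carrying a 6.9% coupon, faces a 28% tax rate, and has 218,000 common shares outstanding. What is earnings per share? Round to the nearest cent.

$1.33

Pre-tax income = $483,000 − $79,902.00 = $403,098.00.
After tax at 28%: net income = $403,098.00 × 0.72 = $290,230.56.
EPS = $290,230.56 ÷ 218,000 = $1.33.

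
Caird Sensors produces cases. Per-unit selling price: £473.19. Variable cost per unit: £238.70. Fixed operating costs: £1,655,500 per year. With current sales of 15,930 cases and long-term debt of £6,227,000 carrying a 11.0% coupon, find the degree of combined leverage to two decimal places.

2.68

Total contribution margin = 15,930 × £234.49 = £3,735,425.70.
Operating income = contribution − fixed costs = £3,735,425.70 − £1,655,500 = £2,079,925.70. Interest = £684,970.00.
DOL = £3,735,425.70 ÷ £2,079,925.70 = 1.7959; DFL = £2,079,925.70 ÷ £1,394,955.70 = 1.4910.
DCL = DOL × DFL = 1.7959 × 1.4910 = 2.6777.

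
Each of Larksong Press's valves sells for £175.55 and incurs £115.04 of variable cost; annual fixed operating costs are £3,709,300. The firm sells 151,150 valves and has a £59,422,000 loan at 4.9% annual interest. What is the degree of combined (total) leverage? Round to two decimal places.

3.62

Contribution at this volume is 151,150 × £60.51 = £9,146,086.50.
Operating income = contribution − fixed costs = £9,146,086.50 − £3,709,300 = £5,436,786.50. Interest = £2,911,678.00, so EBIT − I = £2,525,108.50.
DCL = contribution ÷ (EBIT − I) = £9,146,086.50 ÷ £2,525,108.50 = 3.6221.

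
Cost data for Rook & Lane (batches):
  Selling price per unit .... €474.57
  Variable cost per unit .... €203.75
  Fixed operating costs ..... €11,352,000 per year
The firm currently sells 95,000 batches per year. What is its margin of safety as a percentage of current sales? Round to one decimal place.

55.9%

Unit CM = price − variable cost = €474.57 − €203.75 = €270.82. Break-even units = €11,352,000 ÷ €270.82 = 41,917.14; break-even revenue = 41,917.14 × €474.57 = €19,892,617.38.
Current sales = 95,000 × €474.57 = €45,084,150.00.
Margin of safety = (€45,084,150.00 − €19,892,617.38) ÷ €45,084,150.00 = 55.9%.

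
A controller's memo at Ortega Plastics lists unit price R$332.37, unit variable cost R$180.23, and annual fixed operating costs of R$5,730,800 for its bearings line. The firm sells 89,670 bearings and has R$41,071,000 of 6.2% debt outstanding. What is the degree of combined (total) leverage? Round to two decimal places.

Total contribution margin = 89,670 × R$152.14 = R$13,642,393.80.
Operating income = contribution − fixed costs = R$13,642,393.80 − R$5,730,800 = R$7,911,593.80. Interest = R$2,546,402.00, so EBIT − I = R$5,365,191.80.
DCL = contribution ÷ (EBIT − I) = R$13,642,393.80 ÷ R$5,365,191.80 = 2.5428.

2.54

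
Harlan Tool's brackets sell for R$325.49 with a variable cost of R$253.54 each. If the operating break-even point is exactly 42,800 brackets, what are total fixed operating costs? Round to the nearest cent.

R$3,079,460.00

Unit CM = price − variable cost = R$325.49 − R$253.54 = R$71.95.
Since BE = FC / CM, FC = 42,800 × R$71.95 = R$3,079,460.00.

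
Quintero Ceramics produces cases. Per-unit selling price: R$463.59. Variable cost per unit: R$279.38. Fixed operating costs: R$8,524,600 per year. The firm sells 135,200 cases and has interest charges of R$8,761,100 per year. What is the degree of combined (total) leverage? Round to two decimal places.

At 135,200 units, contribution = 135,200 × R$184.21 = R$24,905,192.00.
EBIT = R$24,905,192.00 − R$8,524,600 = R$16,380,592.00. Interest = R$8,761,100.00.
DOL = R$24,905,192.00 ÷ R$16,380,592.00 = 1.5204; DFL = R$16,380,592.00 ÷ R$7,619,492.00 = 2.1498.
DCL = DOL × DFL = 1.5204 × 2.1498 = 3.2686.

3.27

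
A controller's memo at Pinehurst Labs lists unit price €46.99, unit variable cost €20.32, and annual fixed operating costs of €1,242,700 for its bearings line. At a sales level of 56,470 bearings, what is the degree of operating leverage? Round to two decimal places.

5.72

Total contribution margin = 56,470 × €26.67 = €1,506,054.90.
EBIT = €1,506,054.90 − €1,242,700 = €263,354.90.
So DOL = total CM / EBIT = €1,506,054.90 / €263,354.90 = 5.7187.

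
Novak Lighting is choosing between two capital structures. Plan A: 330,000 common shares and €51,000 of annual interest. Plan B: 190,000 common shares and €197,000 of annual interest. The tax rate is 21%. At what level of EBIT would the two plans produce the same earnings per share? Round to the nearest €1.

€395,143

Set EPS_A = EPS_B: (EBIT − €51,000)(1 − 0.21) ÷ 330,000 = (EBIT − €197,000)(1 − 0.21) ÷ 190,000.
Cancelling (1 − t) and cross-multiplying: 190,000·(EBIT − 51,000) = 330,000·(EBIT − 197,000).
EBIT × (330,000 − 190,000) = 197,000 × 330,000 − 51,000 × 190,000 = 55,320,000,000, so EBIT = 55,320,000,000 ÷ 140,000 = 395,142.86.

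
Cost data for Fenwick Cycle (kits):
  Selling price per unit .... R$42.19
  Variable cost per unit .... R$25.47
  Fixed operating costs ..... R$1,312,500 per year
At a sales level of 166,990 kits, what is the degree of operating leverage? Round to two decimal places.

1.89

Total contribution margin = 166,990 × R$16.72 = R$2,792,072.80.
Operating income = contribution − fixed costs = R$2,792,072.80 − R$1,312,500 = R$1,479,572.80.
DOL = contribution ÷ EBIT = R$2,792,072.80 ÷ R$1,479,572.80 = 1.8871.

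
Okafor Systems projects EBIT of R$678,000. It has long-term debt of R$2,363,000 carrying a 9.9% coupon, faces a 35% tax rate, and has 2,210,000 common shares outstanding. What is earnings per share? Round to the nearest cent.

R$0.13

Interest = R$233,937.00, so EBT = R$678,000 − R$233,937.00 = R$444,063.00.
After tax at 35%: net income = R$444,063.00 × 0.65 = R$288,640.95.
Per share: R$288,640.95 / 2,210,000 shares = R$0.13.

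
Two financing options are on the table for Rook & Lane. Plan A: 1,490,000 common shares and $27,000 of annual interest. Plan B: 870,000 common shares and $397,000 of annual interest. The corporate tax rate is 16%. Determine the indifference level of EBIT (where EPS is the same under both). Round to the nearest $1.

$916,194

At indifference, (EBIT − 27,000)(1 − t)/1,490,000 = (EBIT − 397,000)(1 − t)/870,000.
Cancelling (1 − t) and cross-multiplying: 870,000·(EBIT − 27,000) = 1,490,000·(EBIT − 397,000).
EBIT × (1,490,000 − 870,000) = 397,000 × 1,490,000 − 27,000 × 870,000 = 568,040,000,000, so EBIT = 568,040,000,000 ÷ 620,000 = 916,193.55.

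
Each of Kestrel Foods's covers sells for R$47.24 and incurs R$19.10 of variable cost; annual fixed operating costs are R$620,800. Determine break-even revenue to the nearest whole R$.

CM per unit = R$47.24 − R$19.10 = R$28.14; CM ratio = R$28.14 / R$47.24 = 0.5957.
Break-even sales = FC ÷ CM ratio = R$620,800 × R$47.24 / R$28.14 = R$1,042,167.

R$1,042,167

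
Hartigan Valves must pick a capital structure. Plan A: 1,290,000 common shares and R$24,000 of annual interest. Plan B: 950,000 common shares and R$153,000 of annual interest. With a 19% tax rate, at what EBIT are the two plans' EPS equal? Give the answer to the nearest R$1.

R$513,441

Set EPS_A = EPS_B: (EBIT − R$24,000)(1 − 0.19) ÷ 1,290,000 = (EBIT − R$153,000)(1 − 0.19) ÷ 950,000.
Cancelling (1 − t) and cross-multiplying: 950,000·(EBIT − 24,000) = 1,290,000·(EBIT − 153,000).
EBIT × (1,290,000 − 950,000) = 153,000 × 1,290,000 − 24,000 × 950,000 = 174,570,000,000, so EBIT = 174,570,000,000 ÷ 340,000 = 513,441.18.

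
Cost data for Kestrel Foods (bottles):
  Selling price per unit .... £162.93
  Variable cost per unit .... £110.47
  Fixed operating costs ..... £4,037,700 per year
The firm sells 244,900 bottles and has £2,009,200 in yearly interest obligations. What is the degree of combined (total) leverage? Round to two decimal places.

1.89

Contribution at this volume is 244,900 × £52.46 = £12,847,454.00.
EBIT = £12,847,454.00 − £4,037,700 = £8,809,754.00. Interest = £2,009,200.00.
DOL = £12,847,454.00 ÷ £8,809,754.00 = 1.4583; DFL = £8,809,754.00 ÷ £6,800,554.00 = 1.2954.
DCL = DOL × DFL = 1.4583 × 1.2954 = 1.8891.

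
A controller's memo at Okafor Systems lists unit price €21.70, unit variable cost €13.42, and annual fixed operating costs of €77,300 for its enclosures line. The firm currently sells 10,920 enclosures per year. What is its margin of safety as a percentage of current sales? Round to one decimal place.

Each unit contributes €21.70 − €13.42 = €8.28. Break-even units = €77,300 ÷ €8.28 = 9,335.75; break-even revenue = 9,335.75 × €21.70 = €202,585.75.
Current sales = 10,920 × €21.70 = €236,964.00.
Margin of safety = (€236,964.00 − €202,585.75) ÷ €236,964.00 = 14.5%.

14.5%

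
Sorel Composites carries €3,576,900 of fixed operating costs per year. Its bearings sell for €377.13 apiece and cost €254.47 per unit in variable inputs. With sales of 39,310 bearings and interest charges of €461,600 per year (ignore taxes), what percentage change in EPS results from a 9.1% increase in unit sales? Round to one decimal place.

+56.0%

Contribution at this volume is 39,310 × €122.66 = €4,821,764.60.
EBIT = €4,821,764.60 − €3,576,900 = €1,244,864.60.
After interest of €461,600.00, pre-tax earnings = €783,264.60.
DCL = total CM / (EBIT − I) = €4,821,764.60 / €783,264.60 = 6.1560.
%ΔEPS = DCL × %ΔSales = 6.1560 × +9.1% = +56.0%.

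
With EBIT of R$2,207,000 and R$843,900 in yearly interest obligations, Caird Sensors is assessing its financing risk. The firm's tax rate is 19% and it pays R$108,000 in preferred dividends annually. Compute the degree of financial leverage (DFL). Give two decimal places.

Interest = R$843,900.00.
Pre-tax preferred-dividend burden = R$108,000 ÷ (1 − 0.19) = R$133,333.33.
DFL = EBIT ÷ [EBIT − I − D_p/(1−t)] = R$2,207,000 ÷ [R$2,207,000 − R$843,900.00 − R$133,333.33] = R$2,207,000 ÷ R$1,229,766.67 = 1.7946.

1.79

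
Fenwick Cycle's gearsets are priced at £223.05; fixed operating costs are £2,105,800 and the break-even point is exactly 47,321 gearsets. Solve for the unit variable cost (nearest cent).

£178.55

Contribution per unit must be FC / Q = £2,105,800 / 47,321 = £44.5003.
Hence VC = price − CM = £223.05 − £44.5003 = £178.55.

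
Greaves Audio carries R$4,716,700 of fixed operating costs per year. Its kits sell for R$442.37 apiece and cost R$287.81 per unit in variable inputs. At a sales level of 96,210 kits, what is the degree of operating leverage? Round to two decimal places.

1.46

At 96,210 units, contribution = 96,210 × R$154.56 = R$14,870,217.60.
Operating income = contribution − fixed costs = R$14,870,217.60 − R$4,716,700 = R$10,153,517.60.
Degree of operating leverage = R$14,870,217.60 / R$10,153,517.60 = 1.4645.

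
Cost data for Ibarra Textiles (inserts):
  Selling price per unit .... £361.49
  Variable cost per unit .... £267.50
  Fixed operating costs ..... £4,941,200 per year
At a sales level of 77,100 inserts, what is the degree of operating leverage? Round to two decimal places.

3.14

Contribution at this volume is 77,100 × £93.99 = £7,246,629.00.
EBIT = £7,246,629.00 − £4,941,200 = £2,305,429.00.
So DOL = total CM / EBIT = £7,246,629.00 / £2,305,429.00 = 3.1433.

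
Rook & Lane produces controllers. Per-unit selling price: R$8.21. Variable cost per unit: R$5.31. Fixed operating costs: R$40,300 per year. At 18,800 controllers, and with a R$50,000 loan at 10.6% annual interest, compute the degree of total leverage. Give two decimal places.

At 18,800 units, contribution = 18,800 × R$2.90 = R$54,520.00.
Operating income = contribution − fixed costs = R$54,520.00 − R$40,300 = R$14,220.00. Interest = R$5,300.00, so EBIT − I = R$8,920.00.
Degree of total leverage = total CM / (EBIT − interest) = R$54,520.00 / R$8,920.00 = 6.1121.

6.11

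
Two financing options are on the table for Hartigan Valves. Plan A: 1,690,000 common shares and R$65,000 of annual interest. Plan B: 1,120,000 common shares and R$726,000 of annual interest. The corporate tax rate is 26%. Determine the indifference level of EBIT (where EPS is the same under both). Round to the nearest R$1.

R$2,024,807

Set EPS_A = EPS_B: (EBIT − R$65,000)(1 − 0.26) ÷ 1,690,000 = (EBIT − R$726,000)(1 − 0.26) ÷ 1,120,000.
Cancelling (1 − t) and cross-multiplying: 1,120,000·(EBIT − 65,000) = 1,690,000·(EBIT − 726,000).
Solving, EBIT = (726,000·1,690,000 − 65,000·1,120,000) / (1,690,000 − 1,120,000) = 1,154,140,000,000 / 570,000 = 2,024,807.02.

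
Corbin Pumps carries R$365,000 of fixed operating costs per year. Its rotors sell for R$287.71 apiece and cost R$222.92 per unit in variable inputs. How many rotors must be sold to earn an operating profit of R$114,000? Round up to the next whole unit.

7,394 rotors

Unit CM = price − variable cost = R$287.71 − R$222.92 = R$64.79.
Units = (FC + target) / CM = (R$365,000 + R$114,000) / R$64.79 = 7,393.12, so 7,394 rotors.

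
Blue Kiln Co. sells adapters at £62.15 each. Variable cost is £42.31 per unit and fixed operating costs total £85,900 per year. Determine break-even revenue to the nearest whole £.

Contribution margin per unit = £62.15 − £42.31 = £19.84, a CM ratio of £19.84 ÷ £62.15 = 0.3192.
Break-even sales = FC ÷ CM ratio = £85,900 × £62.15 / £19.84 = £269,087.

£269,087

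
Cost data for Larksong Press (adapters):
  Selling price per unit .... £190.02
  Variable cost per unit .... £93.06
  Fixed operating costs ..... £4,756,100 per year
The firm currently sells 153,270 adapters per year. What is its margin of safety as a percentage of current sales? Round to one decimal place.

Unit CM = price − variable cost = £190.02 − £93.06 = £96.96. Break-even units = £4,756,100 ÷ £96.96 = 49,052.19; break-even revenue = 49,052.19 × £190.02 = £9,320,896.47.
Current sales = 153,270 × £190.02 = £29,124,365.40.
Margin of safety = (£29,124,365.40 − £9,320,896.47) ÷ £29,124,365.40 = 68.0%.

68.0%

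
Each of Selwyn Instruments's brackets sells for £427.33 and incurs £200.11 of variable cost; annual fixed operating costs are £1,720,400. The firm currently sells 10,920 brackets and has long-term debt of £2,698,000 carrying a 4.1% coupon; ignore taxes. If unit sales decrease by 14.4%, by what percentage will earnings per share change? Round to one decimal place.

Contribution at this volume is 10,920 × £227.22 = £2,481,242.40.
EBIT = £2,481,242.40 − £1,720,400 = £760,842.40.
After interest of £110,618.00, pre-tax earnings = £650,224.40.
Degree of combined leverage = contribution ÷ (EBIT − I) = £2,481,242.40 ÷ £650,224.40 = 3.8160.
EPS therefore changes by 3.8160 × (-14.4%) = -55.0%.

-55.0%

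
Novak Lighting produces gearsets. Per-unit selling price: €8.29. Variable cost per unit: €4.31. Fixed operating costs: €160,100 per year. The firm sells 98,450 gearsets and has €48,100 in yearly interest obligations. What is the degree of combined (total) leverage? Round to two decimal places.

2.13

Contribution at this volume is 98,450 × €3.98 = €391,831.00.
Operating income = contribution − fixed costs = €391,831.00 − €160,100 = €231,731.00. Interest = €48,100.00.
DOL = €391,831.00 ÷ €231,731.00 = 1.6909; DFL = €231,731.00 ÷ €183,631.00 = 1.2619.
DCL = DOL × DFL = 1.6909 × 1.2619 = 2.1337.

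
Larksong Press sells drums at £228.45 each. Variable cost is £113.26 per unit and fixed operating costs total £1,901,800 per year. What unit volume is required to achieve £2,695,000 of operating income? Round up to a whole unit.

39,907 drums

Unit CM = price − variable cost = £228.45 − £113.26 = £115.19.
Need Q such that Q × £115.19 − £1,901,800 = £2,695,000, i.e. Q = £4,596,800 / £115.19 = 39,906.24 → 39,907.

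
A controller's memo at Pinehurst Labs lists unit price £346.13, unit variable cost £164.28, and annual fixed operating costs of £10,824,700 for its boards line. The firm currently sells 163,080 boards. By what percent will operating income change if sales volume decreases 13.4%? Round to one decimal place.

-21.1%

Total contribution margin = 163,080 × £181.85 = £29,656,098.00.
EBIT = £29,656,098.00 − £10,824,700 = £18,831,398.00.
Degree of operating leverage = £29,656,098.00 / £18,831,398.00 = 1.5748.
Operating income changes by 1.5748 × -13.4% = -21.1%.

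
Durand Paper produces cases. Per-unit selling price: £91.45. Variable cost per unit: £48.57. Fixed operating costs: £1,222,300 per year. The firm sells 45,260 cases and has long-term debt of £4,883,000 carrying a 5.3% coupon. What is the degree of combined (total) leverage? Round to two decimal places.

At 45,260 units, contribution = 45,260 × £42.88 = £1,940,748.80.
EBIT = £1,940,748.80 − £1,222,300 = £718,448.80. Interest = £258,799.00.
DOL = £1,940,748.80 ÷ £718,448.80 = 2.7013; DFL = £718,448.80 ÷ £459,649.80 = 1.5630.
Combined leverage = 2.7013 × 1.5630 = 4.2221.

4.22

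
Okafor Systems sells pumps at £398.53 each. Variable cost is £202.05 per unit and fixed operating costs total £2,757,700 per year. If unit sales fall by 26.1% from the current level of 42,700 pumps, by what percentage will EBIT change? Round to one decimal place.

Total contribution margin = 42,700 × £196.48 = £8,389,696.00.
Subtracting fixed costs: EBIT = £8,389,696.00 − £2,757,700 = £5,631,996.00.
Degree of operating leverage = £8,389,696.00 / £5,631,996.00 = 1.4896.
So EBIT moves 1.4896 × (-26.1%) = -38.9%.

-38.9%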